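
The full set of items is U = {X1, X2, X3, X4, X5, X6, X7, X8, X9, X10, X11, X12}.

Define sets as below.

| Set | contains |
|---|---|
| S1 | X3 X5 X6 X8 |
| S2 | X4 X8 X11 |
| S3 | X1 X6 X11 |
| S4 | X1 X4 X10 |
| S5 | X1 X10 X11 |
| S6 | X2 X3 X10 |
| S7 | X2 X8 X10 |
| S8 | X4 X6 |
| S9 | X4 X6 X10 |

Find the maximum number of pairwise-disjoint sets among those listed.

S7, S8 are pairwise disjoint (S7={X2,X8,X10}; S8={X4,X6}).
Every remaining set overlaps one of these, and no 3 of the listed sets are pairwise disjoint, so 2 is the maximum.

2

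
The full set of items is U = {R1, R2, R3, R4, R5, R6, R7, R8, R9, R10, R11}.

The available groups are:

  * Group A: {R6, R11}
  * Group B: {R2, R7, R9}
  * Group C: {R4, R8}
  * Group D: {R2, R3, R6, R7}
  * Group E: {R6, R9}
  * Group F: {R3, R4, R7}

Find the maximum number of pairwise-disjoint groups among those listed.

A, B, C are pairwise disjoint (A={R6,R11}; B={R2,R7,R9}; C={R4,R8}).
Every remaining group overlaps one of these, and no 4 of the listed groups are pairwise disjoint, so 3 is the maximum.

3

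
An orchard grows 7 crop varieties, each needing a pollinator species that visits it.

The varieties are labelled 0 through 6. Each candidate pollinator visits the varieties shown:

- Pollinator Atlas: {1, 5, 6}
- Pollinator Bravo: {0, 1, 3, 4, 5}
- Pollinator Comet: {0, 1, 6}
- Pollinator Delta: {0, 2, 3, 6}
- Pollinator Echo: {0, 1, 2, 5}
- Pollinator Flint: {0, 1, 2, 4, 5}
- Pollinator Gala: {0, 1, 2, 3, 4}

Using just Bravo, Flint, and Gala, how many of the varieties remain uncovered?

Union of Bravo, Flint, Gala = {0, 1, 2, 3, 4, 5}.
Not covered: 6 — 1 variety.

1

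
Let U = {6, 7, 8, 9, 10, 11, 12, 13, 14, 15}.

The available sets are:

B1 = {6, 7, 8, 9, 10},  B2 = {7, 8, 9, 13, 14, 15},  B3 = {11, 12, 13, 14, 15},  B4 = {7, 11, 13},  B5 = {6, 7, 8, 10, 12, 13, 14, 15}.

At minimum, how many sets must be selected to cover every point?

2

Take {B1, B3}. Their union is {6, 7, 8, 9, 10, 11, 12, 13, 14, 15}, which is all 10 points.
No single set has all 10 points (the largest, B5, has 8), so 2 is optimal.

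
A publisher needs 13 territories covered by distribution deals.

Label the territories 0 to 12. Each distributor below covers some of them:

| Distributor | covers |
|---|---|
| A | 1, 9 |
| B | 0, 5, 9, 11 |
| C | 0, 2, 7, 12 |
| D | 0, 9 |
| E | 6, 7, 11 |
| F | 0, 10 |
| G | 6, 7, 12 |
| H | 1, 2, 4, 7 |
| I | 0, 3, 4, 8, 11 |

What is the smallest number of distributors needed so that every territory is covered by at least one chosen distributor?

5

Take {B, F, G, H, I}. Their union is {0, 1, 2, 3, 4, 5, 6, 7, 8, 9, 10, 11, 12}, which is all 13 territories.
No 4 of the 9 distributors cover everything (all 126 combinations miss at least one territory), so 5 is optimal.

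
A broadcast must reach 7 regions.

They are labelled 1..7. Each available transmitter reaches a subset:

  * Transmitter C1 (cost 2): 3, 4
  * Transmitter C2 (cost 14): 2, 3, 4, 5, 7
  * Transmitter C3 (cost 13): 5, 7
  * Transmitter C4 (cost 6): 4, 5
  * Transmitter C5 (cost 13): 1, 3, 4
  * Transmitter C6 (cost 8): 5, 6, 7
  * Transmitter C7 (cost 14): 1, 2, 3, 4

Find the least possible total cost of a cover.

22

C6, C7 together cover every region (C6 ∪ C7 = {1, 2, 3, 4, 5, 6, 7}); total cost 8 + 14 = 22.
The greedy pick C1, C6, C7 costs 24; no covering selection beats 22.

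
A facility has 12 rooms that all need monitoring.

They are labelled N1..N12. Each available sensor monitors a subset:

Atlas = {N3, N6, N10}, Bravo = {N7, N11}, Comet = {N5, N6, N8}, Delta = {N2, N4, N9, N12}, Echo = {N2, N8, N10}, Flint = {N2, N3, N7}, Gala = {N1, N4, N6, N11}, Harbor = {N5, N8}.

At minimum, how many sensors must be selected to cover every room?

5

Take {Delta, Echo, Flint, Gala, Harbor}. Their union is {N1, N2, N3, N4, N5, N6, N7, N8, N9, N10, N11, N12}, which is all 12 rooms.
No 4 of the 8 sensors cover everything (all 70 combinations miss at least one room), so 5 is optimal.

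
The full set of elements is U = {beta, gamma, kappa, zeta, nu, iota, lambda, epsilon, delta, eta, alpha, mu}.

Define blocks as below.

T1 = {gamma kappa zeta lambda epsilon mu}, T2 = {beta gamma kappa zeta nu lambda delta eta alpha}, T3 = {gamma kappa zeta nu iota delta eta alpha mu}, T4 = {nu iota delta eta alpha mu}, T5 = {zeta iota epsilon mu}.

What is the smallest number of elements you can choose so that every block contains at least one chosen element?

2

H = {eta, mu} meets every block (each contains at least one member of H), and |H| = 2.
No single element lies in every block, so at least 2 are needed and 2 is optimal.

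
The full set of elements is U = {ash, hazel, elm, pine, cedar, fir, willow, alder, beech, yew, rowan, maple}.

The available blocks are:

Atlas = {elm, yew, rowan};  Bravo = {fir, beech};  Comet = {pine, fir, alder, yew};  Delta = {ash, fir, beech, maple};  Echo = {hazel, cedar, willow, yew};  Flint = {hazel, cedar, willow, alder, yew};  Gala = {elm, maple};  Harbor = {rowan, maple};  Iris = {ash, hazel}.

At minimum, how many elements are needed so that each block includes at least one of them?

Take H = {hazel, elm, fir, maple}. Each listed block contains at least one of these, so H is a hitting set of size 4.
No choice of 3 elements meets every block, so 4 is the minimum.

4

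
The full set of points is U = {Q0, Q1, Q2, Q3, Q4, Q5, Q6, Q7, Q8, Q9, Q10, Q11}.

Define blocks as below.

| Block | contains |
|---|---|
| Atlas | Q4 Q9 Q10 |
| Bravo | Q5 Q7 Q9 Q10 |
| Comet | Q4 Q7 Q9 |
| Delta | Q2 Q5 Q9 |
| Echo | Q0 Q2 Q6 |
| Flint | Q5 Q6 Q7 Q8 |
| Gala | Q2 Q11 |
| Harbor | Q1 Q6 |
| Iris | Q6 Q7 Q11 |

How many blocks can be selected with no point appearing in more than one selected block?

Atlas, Gala, Harbor are pairwise disjoint (Atlas={Q4,Q9,Q10}; Gala={Q2,Q11}; Harbor={Q1,Q6}).
Every remaining block overlaps one of these, and no 4 of the listed blocks are pairwise disjoint, so 3 is the maximum.

3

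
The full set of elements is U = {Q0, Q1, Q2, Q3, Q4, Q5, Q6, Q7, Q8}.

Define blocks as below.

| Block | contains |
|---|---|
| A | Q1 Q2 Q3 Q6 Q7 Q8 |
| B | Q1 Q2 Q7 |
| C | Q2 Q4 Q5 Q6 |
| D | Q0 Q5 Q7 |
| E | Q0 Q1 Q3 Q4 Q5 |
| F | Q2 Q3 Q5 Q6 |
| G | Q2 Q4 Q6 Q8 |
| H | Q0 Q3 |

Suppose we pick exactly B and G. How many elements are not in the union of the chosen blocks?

3

Union of B, G = {Q1, Q2, Q4, Q6, Q7, Q8}.
Not covered: Q0, Q3, Q5 — 3 elements.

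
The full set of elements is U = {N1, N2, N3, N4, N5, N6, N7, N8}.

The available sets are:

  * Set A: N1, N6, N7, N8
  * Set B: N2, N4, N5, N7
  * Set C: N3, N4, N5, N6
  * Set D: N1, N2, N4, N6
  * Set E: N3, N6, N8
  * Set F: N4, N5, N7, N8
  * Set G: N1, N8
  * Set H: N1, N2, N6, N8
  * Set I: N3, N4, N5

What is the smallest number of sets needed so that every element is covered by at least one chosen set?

3

Take {A, H, I}. Their union is {N1, N2, N3, N4, N5, N6, N7, N8}, which is all 8 elements.
No 2 of the 9 sets cover everything (all 36 combinations miss at least one element), so 3 is optimal.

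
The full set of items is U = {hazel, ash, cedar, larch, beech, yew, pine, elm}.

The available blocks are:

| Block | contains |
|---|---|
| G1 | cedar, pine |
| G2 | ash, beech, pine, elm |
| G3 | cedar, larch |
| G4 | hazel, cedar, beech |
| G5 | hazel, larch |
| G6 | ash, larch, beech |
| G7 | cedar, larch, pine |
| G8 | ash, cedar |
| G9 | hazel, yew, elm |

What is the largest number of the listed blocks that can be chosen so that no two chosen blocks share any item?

3

G1, G6, G9 are pairwise disjoint (G1={cedar,pine}; G6={ash,larch,beech}; G9={hazel,yew,elm}).
Every remaining block overlaps one of these, and no 4 of the listed blocks are pairwise disjoint, so 3 is the maximum.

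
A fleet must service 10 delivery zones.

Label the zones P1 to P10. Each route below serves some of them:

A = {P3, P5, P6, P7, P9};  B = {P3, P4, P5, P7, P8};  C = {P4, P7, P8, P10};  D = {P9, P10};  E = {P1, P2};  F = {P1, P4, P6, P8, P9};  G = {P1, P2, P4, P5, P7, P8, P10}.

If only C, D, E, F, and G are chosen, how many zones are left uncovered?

1

Union of C, D, E, F, G = {P1, P2, P4, P5, P6, P7, P8, P9, P10}.
Not covered: P3 — 1 zone.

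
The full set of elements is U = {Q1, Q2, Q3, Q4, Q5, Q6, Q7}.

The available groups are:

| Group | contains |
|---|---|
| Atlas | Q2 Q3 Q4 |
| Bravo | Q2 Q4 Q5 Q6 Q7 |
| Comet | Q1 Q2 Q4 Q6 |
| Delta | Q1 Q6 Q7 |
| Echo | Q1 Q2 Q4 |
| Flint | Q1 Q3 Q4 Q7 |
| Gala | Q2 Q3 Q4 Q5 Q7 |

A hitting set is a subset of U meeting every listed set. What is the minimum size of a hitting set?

2

H = {Q4, Q7} meets every group (each contains at least one member of H), and |H| = 2.
The groups Atlas, Delta are pairwise disjoint, so any hitting set needs a separate element for each — at least 2. Hence 2 is optimal.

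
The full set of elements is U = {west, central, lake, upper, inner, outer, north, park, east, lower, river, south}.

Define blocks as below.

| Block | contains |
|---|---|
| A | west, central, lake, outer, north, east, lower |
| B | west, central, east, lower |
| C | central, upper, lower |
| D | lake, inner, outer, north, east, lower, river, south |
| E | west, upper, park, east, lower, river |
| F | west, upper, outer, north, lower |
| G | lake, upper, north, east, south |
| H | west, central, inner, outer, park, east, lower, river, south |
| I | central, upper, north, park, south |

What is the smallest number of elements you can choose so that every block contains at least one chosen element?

T = {upper, lower} meets every block (each contains at least one member of T), and |T| = 2.
No single element lies in every block, so at least 2 are needed and 2 is optimal.

2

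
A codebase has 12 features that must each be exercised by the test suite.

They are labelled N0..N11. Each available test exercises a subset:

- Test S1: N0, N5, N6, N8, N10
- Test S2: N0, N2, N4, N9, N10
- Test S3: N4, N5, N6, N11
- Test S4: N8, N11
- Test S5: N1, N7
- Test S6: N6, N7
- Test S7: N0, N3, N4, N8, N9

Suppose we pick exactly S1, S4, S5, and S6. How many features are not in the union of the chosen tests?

Union of S1, S4, S5, S6 = {N0, N1, N5, N6, N7, N8, N10, N11}.
Not covered: N2, N3, N4, N9 — 4 features.

4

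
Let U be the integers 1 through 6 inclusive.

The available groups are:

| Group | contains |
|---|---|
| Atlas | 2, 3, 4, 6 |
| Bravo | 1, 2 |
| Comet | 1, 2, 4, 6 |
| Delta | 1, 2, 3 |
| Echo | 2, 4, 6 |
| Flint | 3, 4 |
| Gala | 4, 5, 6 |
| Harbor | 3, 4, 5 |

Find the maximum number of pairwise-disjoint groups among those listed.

2

Delta, Gala are pairwise disjoint (Delta={1,2,3}; Gala={4,5,6}).
Every remaining group overlaps one of these, and no 3 of the listed groups are pairwise disjoint, so 2 is the maximum.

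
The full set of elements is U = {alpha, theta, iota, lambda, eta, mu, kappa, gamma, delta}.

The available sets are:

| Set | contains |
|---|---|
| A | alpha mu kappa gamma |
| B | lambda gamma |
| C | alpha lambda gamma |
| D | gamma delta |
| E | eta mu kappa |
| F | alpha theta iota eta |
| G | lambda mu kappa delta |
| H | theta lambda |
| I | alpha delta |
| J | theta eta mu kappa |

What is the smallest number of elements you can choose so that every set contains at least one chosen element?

4

T = {theta, mu, gamma, delta} meets every set (each contains at least one member of T), and |T| = 4.
No choice of 3 elements meets every set, so 4 is the minimum.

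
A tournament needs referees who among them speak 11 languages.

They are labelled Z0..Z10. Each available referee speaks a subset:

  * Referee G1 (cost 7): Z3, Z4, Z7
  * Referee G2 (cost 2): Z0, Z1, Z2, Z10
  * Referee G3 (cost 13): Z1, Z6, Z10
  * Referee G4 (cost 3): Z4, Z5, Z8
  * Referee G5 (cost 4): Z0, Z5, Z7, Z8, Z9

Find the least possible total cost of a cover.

G1, G2, G3, G5 together cover every language (G1 ∪ G2 ∪ G3 ∪ G5 = {Z0, Z1, Z2, Z3, Z4, Z5, Z6, Z7, Z8, Z9, Z10}); total cost 7 + 2 + 13 + 4 = 26.
The greedy pick G2, G4, G5, G1, G3 costs 29; no covering selection beats 26.

26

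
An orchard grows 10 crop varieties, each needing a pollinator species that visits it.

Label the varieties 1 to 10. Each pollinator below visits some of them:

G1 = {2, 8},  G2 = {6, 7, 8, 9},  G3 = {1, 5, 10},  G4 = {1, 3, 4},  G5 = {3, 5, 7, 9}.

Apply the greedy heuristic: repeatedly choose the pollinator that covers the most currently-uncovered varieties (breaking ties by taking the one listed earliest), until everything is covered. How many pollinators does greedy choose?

4

Greedy: pick G2 (covers 4 new) → pick G3 (covers 3 new) → pick G4 (covers 2 new) → pick G1 (covers 1 new). Total picks: 4.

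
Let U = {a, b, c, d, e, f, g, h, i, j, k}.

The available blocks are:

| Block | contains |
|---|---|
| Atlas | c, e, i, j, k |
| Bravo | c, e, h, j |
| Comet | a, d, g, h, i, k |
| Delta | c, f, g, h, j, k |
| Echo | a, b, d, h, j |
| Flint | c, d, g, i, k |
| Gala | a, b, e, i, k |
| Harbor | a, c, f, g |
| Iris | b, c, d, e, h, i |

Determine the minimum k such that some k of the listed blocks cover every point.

Echo and Gala and Harbor together: Echo ∪ Gala ∪ Harbor = {a, b, c, d, e, f, g, h, i, j, k} — every point is covered.
No 2 of the 9 blocks cover everything (all 36 combinations miss at least one point), so 3 is optimal.

3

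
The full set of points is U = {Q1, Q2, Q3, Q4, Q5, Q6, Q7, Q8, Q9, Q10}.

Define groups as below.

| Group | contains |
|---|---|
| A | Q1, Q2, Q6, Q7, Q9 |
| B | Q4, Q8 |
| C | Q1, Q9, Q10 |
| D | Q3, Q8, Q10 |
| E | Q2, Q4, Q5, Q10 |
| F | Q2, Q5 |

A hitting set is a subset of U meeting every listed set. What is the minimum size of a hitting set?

H = {Q2, Q8, Q10} meets every group (each contains at least one member of H), and |H| = 3.
The groups B, C, F are pairwise disjoint, so any hitting set needs a separate point for each — at least 3. Hence 3 is optimal.

3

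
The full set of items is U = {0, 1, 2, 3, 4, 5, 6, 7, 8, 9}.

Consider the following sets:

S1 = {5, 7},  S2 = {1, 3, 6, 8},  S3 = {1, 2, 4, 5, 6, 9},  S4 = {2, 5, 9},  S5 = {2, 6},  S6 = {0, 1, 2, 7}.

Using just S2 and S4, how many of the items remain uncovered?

3

Union of S2, S4 = {1, 2, 3, 5, 6, 8, 9}.
Not covered: 0, 4, 7 — 3 items.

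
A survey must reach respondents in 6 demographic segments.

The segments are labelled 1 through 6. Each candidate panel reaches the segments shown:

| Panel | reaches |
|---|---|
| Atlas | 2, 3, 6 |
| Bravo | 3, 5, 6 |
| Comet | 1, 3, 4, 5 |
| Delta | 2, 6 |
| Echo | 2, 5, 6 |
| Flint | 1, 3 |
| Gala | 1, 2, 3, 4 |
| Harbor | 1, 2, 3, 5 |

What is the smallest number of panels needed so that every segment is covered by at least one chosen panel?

2

Take {Comet, Delta}. Their union is {1, 2, 3, 4, 5, 6}, which is all 6 segments.
No single panel has all 6 segments (the largest, Comet, has 4), so 2 is optimal.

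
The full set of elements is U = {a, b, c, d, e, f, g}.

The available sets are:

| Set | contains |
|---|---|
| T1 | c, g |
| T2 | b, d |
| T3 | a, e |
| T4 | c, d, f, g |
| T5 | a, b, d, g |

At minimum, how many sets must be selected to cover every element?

T3, T4, and T5 cover everything between them: the union {a, b, c, d, e, f, g} is all of U.
Only T3 contains e, so T3 is forced; the remaining 5 elements need at least 2 more sets (each remaining set adds at most 4) — so at least 3 sets are needed, and 3 is optimal.

3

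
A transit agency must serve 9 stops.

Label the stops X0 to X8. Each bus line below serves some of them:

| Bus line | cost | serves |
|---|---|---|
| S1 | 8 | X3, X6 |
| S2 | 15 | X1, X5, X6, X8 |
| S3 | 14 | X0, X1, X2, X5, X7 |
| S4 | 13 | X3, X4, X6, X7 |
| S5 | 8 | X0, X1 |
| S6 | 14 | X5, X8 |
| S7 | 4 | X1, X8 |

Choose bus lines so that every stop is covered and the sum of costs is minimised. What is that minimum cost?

S3, S4, S7 together cover every stop (S3 ∪ S4 ∪ S7 = {X0, X1, X2, X3, X4, X5, X6, X7, X8}); total cost 14 + 13 + 4 = 31.
No covering selection has total cost below 31.

31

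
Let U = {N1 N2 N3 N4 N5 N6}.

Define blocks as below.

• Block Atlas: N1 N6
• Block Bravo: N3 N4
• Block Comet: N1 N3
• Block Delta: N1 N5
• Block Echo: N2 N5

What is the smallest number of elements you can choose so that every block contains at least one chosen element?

3

Take H = {N1, N2, N3}. Each listed block contains at least one of these, so H is a hitting set of size 3.
The blocks Atlas, Bravo, Echo are pairwise disjoint, so any hitting set needs a separate element for each — at least 3. Hence 3 is optimal.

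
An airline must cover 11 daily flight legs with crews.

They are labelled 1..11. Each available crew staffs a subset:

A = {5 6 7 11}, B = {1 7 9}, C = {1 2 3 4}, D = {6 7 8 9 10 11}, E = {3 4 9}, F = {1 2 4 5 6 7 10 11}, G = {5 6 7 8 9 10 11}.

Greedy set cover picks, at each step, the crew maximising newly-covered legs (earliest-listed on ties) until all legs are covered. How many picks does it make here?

3

Greedy: pick F (covers 8 new) → pick D (covers 2 new) → pick C (covers 1 new). Total picks: 3.
(The true minimum cover uses only 2 crews, so greedy is not optimal here.)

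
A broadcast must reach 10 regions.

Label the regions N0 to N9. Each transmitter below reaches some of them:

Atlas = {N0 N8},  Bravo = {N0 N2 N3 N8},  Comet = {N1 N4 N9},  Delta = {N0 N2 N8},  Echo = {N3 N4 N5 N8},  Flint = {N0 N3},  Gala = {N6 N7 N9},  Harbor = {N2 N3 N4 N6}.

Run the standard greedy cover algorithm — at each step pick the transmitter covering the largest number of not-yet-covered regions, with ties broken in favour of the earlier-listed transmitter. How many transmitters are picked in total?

4

Greedy: pick Bravo (covers 4 new) → pick Comet (covers 3 new) → pick Gala (covers 2 new) → pick Echo (covers 1 new). Total picks: 4.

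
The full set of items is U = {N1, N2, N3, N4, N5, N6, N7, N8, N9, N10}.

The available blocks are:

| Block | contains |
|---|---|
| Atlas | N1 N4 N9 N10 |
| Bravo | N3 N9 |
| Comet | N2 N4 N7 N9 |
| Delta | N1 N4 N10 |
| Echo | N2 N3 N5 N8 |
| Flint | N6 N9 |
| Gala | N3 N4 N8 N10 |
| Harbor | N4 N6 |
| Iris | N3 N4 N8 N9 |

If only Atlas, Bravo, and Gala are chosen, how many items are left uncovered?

Union of Atlas, Bravo, Gala = {N1, N3, N4, N8, N9, N10}.
Not covered: N2, N5, N6, N7 — 4 items.

4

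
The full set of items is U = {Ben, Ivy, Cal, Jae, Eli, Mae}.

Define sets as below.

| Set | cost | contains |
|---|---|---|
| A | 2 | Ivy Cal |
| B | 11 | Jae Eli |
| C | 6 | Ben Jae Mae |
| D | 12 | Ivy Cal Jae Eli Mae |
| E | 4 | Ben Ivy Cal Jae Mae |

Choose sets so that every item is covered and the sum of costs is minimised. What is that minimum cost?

B, E together cover every item (B ∪ E = {Ben, Ivy, Cal, Jae, Eli, Mae}); total cost 11 + 4 = 15.
No covering selection has total cost below 15.

15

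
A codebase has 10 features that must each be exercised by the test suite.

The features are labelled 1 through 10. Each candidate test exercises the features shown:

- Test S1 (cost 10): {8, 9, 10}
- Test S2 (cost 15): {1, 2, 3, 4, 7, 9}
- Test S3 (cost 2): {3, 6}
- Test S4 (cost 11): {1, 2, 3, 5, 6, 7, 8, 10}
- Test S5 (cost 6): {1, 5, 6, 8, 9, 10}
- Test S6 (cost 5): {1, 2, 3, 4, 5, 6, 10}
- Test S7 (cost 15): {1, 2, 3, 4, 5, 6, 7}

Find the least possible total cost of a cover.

21

S5, S7 together cover every feature (S5 ∪ S7 = {1, 2, 3, 4, 5, 6, 7, 8, 9, 10}); total cost 6 + 15 = 21.
The greedy pick S6, S5, S4 costs 22; no covering selection beats 21.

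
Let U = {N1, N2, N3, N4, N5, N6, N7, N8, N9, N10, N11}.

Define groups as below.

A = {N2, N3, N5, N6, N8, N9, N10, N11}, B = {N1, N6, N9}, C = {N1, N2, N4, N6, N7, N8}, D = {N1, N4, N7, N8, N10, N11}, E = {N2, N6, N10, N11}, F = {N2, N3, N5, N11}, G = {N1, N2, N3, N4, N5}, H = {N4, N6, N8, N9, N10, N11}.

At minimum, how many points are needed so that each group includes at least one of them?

T = {N1, N11} meets every group (each contains at least one member of T), and |T| = 2.
The groups B, F are pairwise disjoint, so any hitting set needs a separate point for each — at least 2. Hence 2 is optimal.

2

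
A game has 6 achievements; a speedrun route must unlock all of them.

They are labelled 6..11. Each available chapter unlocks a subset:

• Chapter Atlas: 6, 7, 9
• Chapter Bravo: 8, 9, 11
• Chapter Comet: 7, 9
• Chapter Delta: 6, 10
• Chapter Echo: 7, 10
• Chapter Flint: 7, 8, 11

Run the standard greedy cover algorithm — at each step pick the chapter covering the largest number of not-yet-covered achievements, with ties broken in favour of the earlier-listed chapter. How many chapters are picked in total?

3

Greedy: pick Atlas (covers 3 new) → pick Bravo (covers 2 new) → pick Delta (covers 1 new). Total picks: 3.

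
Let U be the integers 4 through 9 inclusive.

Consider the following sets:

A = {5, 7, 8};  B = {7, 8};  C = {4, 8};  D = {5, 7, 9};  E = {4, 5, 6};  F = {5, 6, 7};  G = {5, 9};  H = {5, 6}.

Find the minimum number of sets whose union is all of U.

3

C and D and F together: C ∪ D ∪ F = {4, 5, 6, 7, 8, 9} — every point is covered.
No 2 of the 8 sets cover everything (all 28 combinations miss at least one point), so 3 is optimal.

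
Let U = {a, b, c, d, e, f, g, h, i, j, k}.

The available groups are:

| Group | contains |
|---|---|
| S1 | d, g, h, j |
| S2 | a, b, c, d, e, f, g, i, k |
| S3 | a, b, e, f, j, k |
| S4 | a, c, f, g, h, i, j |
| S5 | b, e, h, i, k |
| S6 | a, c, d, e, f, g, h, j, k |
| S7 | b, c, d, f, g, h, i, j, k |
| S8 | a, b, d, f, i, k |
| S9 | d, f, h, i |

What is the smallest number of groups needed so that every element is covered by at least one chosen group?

2

S6 and S8 cover everything between them: the union {a, b, c, d, e, f, g, h, i, j, k} is all of U.
No single group has all 11 elements (the largest, S2, has 9), so 2 is optimal.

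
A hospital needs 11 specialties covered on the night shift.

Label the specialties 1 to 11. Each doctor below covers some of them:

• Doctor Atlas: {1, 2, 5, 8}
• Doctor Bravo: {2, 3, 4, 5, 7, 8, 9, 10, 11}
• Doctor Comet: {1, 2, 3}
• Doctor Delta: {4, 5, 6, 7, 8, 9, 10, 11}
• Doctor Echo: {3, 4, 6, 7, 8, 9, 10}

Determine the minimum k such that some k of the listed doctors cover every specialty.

Take {Comet, Delta}. Their union is {1, 2, 3, 4, 5, 6, 7, 8, 9, 10, 11}, which is all 11 specialties.
No single doctor has all 11 specialties (the largest, Bravo, has 9), so 2 is optimal.

2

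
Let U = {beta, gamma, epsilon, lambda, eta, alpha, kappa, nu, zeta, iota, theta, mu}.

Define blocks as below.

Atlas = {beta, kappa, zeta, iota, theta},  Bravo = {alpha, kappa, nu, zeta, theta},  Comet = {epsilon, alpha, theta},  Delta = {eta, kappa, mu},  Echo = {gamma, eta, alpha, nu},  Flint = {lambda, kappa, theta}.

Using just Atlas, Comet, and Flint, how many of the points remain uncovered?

4

Union of Atlas, Comet, Flint = {beta, epsilon, lambda, alpha, kappa, zeta, iota, theta}.
Not covered: gamma, eta, nu, mu — 4 points.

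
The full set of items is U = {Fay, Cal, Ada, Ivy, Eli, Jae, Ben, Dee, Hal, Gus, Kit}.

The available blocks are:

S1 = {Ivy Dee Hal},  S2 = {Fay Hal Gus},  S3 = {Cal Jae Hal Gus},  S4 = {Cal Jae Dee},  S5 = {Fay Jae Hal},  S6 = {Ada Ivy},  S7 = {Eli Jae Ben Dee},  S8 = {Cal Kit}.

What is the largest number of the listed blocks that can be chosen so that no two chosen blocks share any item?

S2, S6, S7, S8 are pairwise disjoint (S2={Fay,Hal,Gus}; S6={Ada,Ivy}; S7={Eli,Jae,Ben,Dee}; S8={Cal,Kit}).
Every remaining block overlaps one of these, and no 5 of the listed blocks are pairwise disjoint, so 4 is the maximum.

4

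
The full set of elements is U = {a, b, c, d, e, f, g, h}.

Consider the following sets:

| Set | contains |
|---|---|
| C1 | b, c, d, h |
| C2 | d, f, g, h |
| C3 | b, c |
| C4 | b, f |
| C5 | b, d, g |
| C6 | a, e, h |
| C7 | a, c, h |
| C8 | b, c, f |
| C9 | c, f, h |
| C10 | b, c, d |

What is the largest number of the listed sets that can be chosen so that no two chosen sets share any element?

2

C5, C7 are pairwise disjoint (C5={b,d,g}; C7={a,c,h}).
Every remaining set overlaps one of these, and no 3 of the listed sets are pairwise disjoint, so 2 is the maximum.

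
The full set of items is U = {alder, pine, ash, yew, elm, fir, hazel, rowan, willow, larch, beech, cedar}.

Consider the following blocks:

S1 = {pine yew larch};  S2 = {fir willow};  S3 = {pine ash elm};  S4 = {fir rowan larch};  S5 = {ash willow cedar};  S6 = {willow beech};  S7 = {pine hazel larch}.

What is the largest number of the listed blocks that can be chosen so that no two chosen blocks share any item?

3

S3, S4, S6 are pairwise disjoint (S3={pine,ash,elm}; S4={fir,rowan,larch}; S6={willow,beech}).
Every remaining block overlaps one of these, and no 4 of the listed blocks are pairwise disjoint, so 3 is the maximum.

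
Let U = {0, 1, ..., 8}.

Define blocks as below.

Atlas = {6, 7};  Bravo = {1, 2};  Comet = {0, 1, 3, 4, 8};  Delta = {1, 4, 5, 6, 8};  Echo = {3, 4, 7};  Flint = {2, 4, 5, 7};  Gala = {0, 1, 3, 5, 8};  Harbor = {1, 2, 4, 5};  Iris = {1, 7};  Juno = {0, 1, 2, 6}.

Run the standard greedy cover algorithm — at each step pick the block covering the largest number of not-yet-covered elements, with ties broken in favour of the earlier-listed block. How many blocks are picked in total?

3

Greedy: pick Comet (covers 5 new) → pick Flint (covers 3 new) → pick Atlas (covers 1 new). Total picks: 3.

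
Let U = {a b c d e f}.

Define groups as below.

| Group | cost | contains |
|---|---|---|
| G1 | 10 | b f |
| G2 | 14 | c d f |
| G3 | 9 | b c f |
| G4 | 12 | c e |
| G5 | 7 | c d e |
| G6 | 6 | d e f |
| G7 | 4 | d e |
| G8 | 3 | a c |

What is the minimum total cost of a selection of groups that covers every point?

G3, G7, G8 together cover every point (G3 ∪ G7 ∪ G8 = {a, b, c, d, e, f}); total cost 9 + 4 + 3 = 16.
The greedy pick G8, G6, G3 costs 18; no covering selection beats 16.

16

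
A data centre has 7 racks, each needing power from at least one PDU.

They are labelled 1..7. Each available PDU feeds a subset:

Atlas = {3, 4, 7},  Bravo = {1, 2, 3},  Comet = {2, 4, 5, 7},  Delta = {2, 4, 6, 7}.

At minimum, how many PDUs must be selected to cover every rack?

3

Take {Bravo, Comet, Delta}. Their union is {1, 2, 3, 4, 5, 6, 7}, which is all 7 racks.
Only Bravo contains 1, so Bravo is forced; the remaining 4 racks need at least 2 more PDUs (each remaining PDU adds at most 3) — so at least 3 PDUs are needed, and 3 is optimal.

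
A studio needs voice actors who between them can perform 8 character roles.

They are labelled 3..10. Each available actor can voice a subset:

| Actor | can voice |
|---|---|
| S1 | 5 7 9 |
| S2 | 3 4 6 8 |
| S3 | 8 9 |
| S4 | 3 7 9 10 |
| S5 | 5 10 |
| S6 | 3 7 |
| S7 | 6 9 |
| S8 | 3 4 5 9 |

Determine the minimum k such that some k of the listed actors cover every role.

S1 and S2 and S4 together: S1 ∪ S2 ∪ S4 = {3, 4, 5, 6, 7, 8, 9, 10} — every role is covered.
No 2 of the 8 actors cover everything (all 28 combinations miss at least one role), so 3 is optimal.

3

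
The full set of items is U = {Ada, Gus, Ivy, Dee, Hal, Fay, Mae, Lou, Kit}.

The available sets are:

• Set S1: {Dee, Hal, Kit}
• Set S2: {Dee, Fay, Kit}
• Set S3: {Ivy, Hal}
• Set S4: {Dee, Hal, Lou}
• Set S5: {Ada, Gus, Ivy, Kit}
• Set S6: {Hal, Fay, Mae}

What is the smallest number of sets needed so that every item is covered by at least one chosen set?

S4 and S5 and S6 together: S4 ∪ S5 ∪ S6 = {Ada, Gus, Ivy, Dee, Hal, Fay, Mae, Lou, Kit} — every item is covered.
Each set has at most 4 items, and 2·4 = 8 < 9 — so at least 3 sets are needed, and 3 is optimal.

3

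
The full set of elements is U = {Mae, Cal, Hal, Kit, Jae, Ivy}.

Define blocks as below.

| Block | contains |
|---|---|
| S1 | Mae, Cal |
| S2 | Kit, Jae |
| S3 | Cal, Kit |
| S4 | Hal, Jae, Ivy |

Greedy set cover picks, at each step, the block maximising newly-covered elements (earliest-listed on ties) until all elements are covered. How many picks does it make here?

3

Greedy: pick S4 (covers 3 new) → pick S1 (covers 2 new) → pick S2 (covers 1 new). Total picks: 3.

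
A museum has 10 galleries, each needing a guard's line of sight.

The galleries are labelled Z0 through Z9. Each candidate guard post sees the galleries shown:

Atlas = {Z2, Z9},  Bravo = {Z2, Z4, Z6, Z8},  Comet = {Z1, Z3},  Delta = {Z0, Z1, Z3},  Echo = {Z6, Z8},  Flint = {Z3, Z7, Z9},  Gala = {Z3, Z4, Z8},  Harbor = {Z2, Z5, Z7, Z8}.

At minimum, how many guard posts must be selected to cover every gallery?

Take {Atlas, Bravo, Delta, Harbor}. Their union is {Z0, Z1, Z2, Z3, Z4, Z5, Z6, Z7, Z8, Z9}, which is all 10 galleries.
No 3 of the 8 guard posts cover everything (all 56 combinations miss at least one gallery), so 4 is optimal.

4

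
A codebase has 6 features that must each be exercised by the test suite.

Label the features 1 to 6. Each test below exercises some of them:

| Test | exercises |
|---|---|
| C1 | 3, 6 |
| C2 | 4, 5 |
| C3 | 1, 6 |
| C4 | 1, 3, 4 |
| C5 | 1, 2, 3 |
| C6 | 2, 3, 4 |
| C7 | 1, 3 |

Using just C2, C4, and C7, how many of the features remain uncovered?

Union of C2, C4, C7 = {1, 3, 4, 5}.
Not covered: 2, 6 — 2 features.

2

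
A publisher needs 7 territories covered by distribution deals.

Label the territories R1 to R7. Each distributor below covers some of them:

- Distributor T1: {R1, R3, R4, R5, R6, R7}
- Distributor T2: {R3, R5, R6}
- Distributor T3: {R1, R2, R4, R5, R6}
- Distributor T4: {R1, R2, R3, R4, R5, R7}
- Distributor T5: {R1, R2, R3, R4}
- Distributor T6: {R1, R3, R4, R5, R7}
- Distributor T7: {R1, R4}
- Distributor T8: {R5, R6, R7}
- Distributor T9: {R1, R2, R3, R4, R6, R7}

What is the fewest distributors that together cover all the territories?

2

Take {T1, T9}. Their union is {R1, R2, R3, R4, R5, R6, R7}, which is all 7 territories.
No single distributor has all 7 territories (the largest, T1, has 6), so 2 is optimal.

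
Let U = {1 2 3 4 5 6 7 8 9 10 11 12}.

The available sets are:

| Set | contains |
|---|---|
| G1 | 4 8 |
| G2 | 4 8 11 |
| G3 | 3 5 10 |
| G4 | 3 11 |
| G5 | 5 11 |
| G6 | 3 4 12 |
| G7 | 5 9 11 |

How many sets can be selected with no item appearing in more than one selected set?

G1, G5 are pairwise disjoint (G1={4,8}; G5={5,11}).
Every remaining set overlaps one of these, and no 3 of the listed sets are pairwise disjoint, so 2 is the maximum.

2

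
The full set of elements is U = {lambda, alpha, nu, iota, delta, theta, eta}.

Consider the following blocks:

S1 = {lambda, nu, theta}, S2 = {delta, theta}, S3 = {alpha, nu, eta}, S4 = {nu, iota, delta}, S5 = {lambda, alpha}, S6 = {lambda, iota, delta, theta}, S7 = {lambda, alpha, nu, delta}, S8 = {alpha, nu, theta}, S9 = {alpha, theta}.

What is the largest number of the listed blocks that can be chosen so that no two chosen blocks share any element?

2

S2, S5 are pairwise disjoint (S2={delta,theta}; S5={lambda,alpha}).
Every remaining block overlaps one of these, and no 3 of the listed blocks are pairwise disjoint, so 2 is the maximum.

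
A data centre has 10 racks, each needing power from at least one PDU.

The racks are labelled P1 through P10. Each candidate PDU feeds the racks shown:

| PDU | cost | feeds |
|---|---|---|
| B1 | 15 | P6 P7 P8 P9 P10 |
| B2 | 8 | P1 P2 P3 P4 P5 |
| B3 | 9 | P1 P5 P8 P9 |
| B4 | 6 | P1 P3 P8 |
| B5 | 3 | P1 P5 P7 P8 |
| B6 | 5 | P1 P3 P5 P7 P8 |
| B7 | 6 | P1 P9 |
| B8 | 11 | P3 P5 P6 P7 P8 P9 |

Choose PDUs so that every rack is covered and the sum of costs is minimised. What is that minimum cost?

B1, B2 together cover every rack (B1 ∪ B2 = {P1, P2, P3, P4, P5, P6, P7, P8, P9, P10}); total cost 15 + 8 = 23.
The greedy pick B5, B2, B1 costs 26; no covering selection beats 23.

23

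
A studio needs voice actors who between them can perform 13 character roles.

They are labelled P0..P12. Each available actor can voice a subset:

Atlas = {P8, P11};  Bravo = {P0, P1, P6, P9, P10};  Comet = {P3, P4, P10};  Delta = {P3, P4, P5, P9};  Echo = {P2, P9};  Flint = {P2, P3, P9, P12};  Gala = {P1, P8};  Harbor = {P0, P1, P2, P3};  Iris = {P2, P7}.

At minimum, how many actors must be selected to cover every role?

Take {Atlas, Bravo, Delta, Flint, Iris}. Their union is {P0, P1, P2, P3, P4, P5, P6, P7, P8, P9, P10, P11, P12}, which is all 13 roles.
No 4 of the 9 actors cover everything (all 126 combinations miss at least one role), so 5 is optimal.

5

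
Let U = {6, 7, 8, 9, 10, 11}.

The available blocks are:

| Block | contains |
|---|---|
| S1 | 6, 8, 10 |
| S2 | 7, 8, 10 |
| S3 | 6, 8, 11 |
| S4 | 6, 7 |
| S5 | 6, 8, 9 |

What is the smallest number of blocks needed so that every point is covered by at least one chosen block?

3

S2 and S3 and S5 together: S2 ∪ S3 ∪ S5 = {6, 7, 8, 9, 10, 11} — every point is covered.
Only S5 contains 9, so S5 is forced; the remaining 3 points need at least 2 more blocks (each remaining block adds at most 2) — so at least 3 blocks are needed, and 3 is optimal.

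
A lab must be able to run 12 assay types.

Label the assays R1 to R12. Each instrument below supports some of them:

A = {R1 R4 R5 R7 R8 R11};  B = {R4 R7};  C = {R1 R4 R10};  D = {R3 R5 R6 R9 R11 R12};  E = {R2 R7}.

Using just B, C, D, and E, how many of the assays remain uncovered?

Union of B, C, D, E = {R1, R2, R3, R4, R5, R6, R7, R9, R10, R11, R12}.
Not covered: R8 — 1 assay.

1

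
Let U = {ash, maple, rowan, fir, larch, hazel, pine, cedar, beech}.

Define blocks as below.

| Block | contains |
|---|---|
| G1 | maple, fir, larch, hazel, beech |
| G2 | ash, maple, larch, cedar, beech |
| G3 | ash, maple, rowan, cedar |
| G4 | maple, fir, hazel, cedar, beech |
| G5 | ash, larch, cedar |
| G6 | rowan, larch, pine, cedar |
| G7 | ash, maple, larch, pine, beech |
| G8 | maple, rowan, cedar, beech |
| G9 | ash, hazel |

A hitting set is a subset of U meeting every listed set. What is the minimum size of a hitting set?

Take H = {ash, maple, cedar}. Each listed block contains at least one of these, so H is a hitting set of size 3.
No choice of 2 items meets every block, so 3 is the minimum.

3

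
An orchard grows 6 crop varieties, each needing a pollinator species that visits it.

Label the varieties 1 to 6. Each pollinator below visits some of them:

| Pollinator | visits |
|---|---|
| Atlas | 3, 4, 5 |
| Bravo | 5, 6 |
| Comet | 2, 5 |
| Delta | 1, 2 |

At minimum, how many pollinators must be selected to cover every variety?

Atlas and Bravo and Delta together: Atlas ∪ Bravo ∪ Delta = {1, 2, 3, 4, 5, 6} — every variety is covered.
Only Delta contains 1, so Delta is forced; the remaining 4 varieties need at least 2 more pollinators (each remaining pollinator adds at most 3) — so at least 3 pollinators are needed, and 3 is optimal.

3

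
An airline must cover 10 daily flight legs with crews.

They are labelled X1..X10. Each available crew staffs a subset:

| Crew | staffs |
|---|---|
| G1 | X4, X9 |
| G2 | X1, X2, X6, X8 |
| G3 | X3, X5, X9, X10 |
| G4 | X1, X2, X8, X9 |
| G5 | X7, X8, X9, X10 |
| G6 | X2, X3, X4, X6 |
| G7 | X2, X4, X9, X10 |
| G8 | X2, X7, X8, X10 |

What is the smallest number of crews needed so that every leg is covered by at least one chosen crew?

Take {G2, G3, G5, G7}. Their union is {X1, X2, X3, X4, X5, X6, X7, X8, X9, X10}, which is all 10 legs.
No 3 of the 8 crews cover everything (all 56 combinations miss at least one leg), so 4 is optimal.

4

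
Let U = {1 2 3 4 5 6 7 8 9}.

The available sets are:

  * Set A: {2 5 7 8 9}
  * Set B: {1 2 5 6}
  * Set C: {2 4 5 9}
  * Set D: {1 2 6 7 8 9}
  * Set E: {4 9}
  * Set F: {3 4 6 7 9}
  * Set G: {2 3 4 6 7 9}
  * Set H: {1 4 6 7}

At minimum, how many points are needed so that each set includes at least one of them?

T = {2, 4} meets every set (each contains at least one member of T), and |T| = 2.
The sets B, E are pairwise disjoint, so any hitting set needs a separate point for each — at least 2. Hence 2 is optimal.

2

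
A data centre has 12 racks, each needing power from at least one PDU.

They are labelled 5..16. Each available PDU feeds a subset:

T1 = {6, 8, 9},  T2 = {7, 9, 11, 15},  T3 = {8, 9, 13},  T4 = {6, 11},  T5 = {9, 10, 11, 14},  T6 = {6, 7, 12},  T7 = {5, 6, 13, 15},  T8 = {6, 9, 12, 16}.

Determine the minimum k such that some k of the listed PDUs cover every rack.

Take {T2, T3, T5, T7, T8}. Their union is {5, 6, 7, 8, 9, 10, 11, 12, 13, 14, 15, 16}, which is all 12 racks.
No 4 of the 8 PDUs cover everything (all 70 combinations miss at least one rack), so 5 is optimal.

5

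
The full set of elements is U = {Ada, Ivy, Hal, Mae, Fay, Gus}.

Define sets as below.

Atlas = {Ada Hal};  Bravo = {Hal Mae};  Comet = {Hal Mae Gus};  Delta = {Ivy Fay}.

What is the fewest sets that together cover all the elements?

3

Take {Atlas, Comet, Delta}. Their union is {Ada, Ivy, Hal, Mae, Fay, Gus}, which is all 6 elements.
Only Atlas contains Ada, so Atlas is forced; the remaining 4 elements need at least 2 more sets (each remaining set adds at most 2) — so at least 3 sets are needed, and 3 is optimal.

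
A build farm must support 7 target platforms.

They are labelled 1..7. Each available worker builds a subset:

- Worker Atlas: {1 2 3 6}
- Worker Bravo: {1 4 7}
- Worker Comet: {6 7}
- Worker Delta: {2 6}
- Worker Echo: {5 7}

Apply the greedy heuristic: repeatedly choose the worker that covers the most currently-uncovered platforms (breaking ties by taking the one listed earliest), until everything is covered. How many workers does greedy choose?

3

Greedy: pick Atlas (covers 4 new) → pick Bravo (covers 2 new) → pick Echo (covers 1 new). Total picks: 3.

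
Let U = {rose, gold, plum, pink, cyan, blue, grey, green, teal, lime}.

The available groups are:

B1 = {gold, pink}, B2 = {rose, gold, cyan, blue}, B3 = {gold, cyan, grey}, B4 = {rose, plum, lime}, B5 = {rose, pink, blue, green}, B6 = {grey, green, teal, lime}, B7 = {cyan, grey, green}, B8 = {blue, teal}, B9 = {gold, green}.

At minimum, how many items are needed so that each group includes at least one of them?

H = {rose, gold, blue, green} meets every group (each contains at least one member of H), and |H| = 4.
The groups B1, B4, B7, B8 are pairwise disjoint, so any hitting set needs a separate item for each — at least 4. Hence 4 is optimal.

4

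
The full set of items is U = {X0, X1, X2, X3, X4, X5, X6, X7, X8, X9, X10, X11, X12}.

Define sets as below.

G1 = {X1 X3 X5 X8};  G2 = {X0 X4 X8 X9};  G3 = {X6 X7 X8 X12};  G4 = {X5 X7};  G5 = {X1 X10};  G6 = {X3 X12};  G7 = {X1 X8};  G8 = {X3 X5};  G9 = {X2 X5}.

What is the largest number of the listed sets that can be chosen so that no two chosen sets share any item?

4

G2, G4, G5, G6 are pairwise disjoint (G2={X0,X4,X8,X9}; G4={X5,X7}; G5={X1,X10}; G6={X3,X12}).
Every remaining set overlaps one of these, and no 5 of the listed sets are pairwise disjoint, so 4 is the maximum.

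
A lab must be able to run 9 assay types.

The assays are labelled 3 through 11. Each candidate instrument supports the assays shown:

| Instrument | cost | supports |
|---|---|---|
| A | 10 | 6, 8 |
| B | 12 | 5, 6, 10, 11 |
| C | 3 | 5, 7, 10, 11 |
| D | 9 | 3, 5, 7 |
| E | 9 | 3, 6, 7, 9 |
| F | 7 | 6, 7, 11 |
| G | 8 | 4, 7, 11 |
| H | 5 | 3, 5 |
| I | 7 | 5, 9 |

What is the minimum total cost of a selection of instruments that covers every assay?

30

A, C, E, G together cover every assay (A ∪ C ∪ E ∪ G = {3, 4, 5, 6, 7, 8, 9, 10, 11}); total cost 10 + 3 + 9 + 8 = 30.
No covering selection has total cost below 30.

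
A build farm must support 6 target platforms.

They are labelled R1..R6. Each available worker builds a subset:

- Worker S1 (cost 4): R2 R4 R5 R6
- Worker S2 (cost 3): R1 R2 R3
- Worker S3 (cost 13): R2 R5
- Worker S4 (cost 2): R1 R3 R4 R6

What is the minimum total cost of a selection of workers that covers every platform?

S1, S4 together cover every platform (S1 ∪ S4 = {R1, R2, R3, R4, R5, R6}); total cost 4 + 2 = 6.
No covering selection has total cost below 6.

6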